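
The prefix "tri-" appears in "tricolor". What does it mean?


Prefix: tri-
Example: tricolor (tri- + color)
Meaning = three


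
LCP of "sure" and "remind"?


Word 1: "sure"
Word 2: "remind"
Comparing from start:
  Pos 0: 's' != 'r' (stop)
LCP = "" (length 0)


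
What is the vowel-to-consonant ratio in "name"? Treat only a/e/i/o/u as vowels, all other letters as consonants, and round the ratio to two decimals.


Word: "name"
Vowels (a,e,i,o,u): 2
Consonants: 2
Ratio = 2/2
= 1.00


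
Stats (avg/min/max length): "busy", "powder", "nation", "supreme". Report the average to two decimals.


Lengths: "busy"=4, "powder"=6, "nation"=6, "supreme"=7
Sum = 23, Count = 4
Average = 23/4 = 5.75
= avg=5.75, min=4, max=7


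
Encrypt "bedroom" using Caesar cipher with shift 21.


Word: "bedroom"
Shift: 21
Each letter → (letter + shift) mod 26:
  'b' (1) + 21 = 22 → 'w'
  'e' (4) + 21 = 25 → 'z'
  'd' (3) + 21 = 24 → 'y'
  'r' (17) + 21 = 12 → 'm'
  'o' (14) + 21 = 9 → 'j'
  'o' (14) + 21 = 9 → 'j'
  'm' (12) + 21 = 7 → 'h'
Result = "wzymjjh"


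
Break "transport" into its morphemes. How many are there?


Word: "transport"
Morphemes: trans- + port
Each morpheme carries meaning
= 2 morphemes


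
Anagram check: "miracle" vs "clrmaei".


Word 1: "miracle" → sorted: aceilmr
Word 2: "clrmaei" → sorted: aceilmr
Same letters? aceilmr == aceilmr
Anagram = Yes


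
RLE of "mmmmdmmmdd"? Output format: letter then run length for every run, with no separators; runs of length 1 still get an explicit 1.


String: "mmmmdmmmdd"
Scanning for consecutive runs:
  'm' x 4
  'd' x 1
  'm' x 3
  'd' x 2
RLE = "m4d1m3d2"


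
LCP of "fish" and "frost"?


Word 1: "fish"
Word 2: "frost"
Comparing from start:
  Pos 0: 'f' == 'f'
  Pos 1: 'i' != 'r' (stop)
LCP = "f" (length 1)


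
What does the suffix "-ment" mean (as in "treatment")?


Suffix: -ment
Example: treatment = treat + -ment
Meaning = result of action


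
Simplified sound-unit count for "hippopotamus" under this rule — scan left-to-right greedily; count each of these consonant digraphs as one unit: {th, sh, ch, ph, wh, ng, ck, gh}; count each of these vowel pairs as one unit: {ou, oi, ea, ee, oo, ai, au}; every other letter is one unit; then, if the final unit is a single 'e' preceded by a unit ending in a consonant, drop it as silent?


Word: "hippopotamus" (12 letters)
Left-to-right scan:
  [1] 'h' (letter)
  [2] 'i' (letter)
  [3] 'p' (letter)
  [4] 'p' (letter)
  [5] 'o' (letter)
  [6] 'p' (letter)
  [7] 'o' (letter)
  [8] 't' (letter)
  [9] 'a' (letter)
  [10] 'm' (letter)
  [11] 'u' (letter)
  [12] 's' (letter)
Units from scan: 12
Sound units = 12 units


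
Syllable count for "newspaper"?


Word: "newspaper"
Syllable breakdown: news | pa | per
Counting: 3 parts
= 3 syllables


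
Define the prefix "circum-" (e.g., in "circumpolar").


Prefix: circum-
Example: circumpolar (circum- + polar)
Meaning = around


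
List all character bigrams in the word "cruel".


Word: "cruel" (length 5)
Number of bigrams = 5 - 2 + 1 = 4
  Position 0: "cr"
  Position 1: "ru"
  Position 2: "ue"
  Position 3: "el"
Bigrams = "cr", "ru", "ue", "el"


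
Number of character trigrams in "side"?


Word: "side" (length 4)
Number of 3-grams = length - 3 + 1 = 4 - 3 + 1
= 2


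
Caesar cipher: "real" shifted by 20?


Word: "real"
Shift: 20
Each letter → (letter + shift) mod 26:
  'r' (17) + 20 = 11 → 'l'
  'e' (4) + 20 = 24 → 'y'
  'a' (0) + 20 = 20 → 'u'
  'l' (11) + 20 = 5 → 'f'
Result = "lyuf"


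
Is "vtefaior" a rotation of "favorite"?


Word: "favorite", Candidate: "vtefaior"
Method: check if candidate is substring of word+word
"favoritefavorite" contains "vtefaior"? No
Is rotation = No


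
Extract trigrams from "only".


Word: "only" (length 4)
Number of trigrams = 4 - 3 + 1 = 2
  Position 0: "onl"
  Position 1: "nly"
Trigrams = "onl", "nly"


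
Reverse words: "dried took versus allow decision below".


Original: "dried took versus allow decision below"
Words (1..n): dried | took | versus | allow | decision | below
Reversed (n..1): below | decision | allow | versus | took | dried
Result = "below decision allow versus took dried"


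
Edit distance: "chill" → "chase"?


Word 1: "chill" (length 5)
Word 2: "chase" (length 5)
One optimal edit sequence (insert/delete/substitute each cost 1):
  1. keep 'c'
  2. keep 'h'
  3. substitute 'i' -> 'a'  (+1)
  4. substitute 'l' -> 's'  (+1)
  5. substitute 'l' -> 'e'  (+1)
Total edit operations: 3
Edit distance = 3


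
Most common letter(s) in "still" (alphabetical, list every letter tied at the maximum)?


Word: "still"
Letter counts:
  'i': 1
  'l': 2
  's': 1
  't': 1
Maximum count = 2
Most frequent = 'l' (2 times each)


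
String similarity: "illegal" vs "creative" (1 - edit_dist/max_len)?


Word 1: "illegal" (length 7)
Word 2: "creative" (length 8)
One optimal edit sequence:
  1. insert 'c'  (+1)
  2. substitute 'i' -> 'r'  (+1)
  3. substitute 'l' -> 'e'  (+1)
  4. substitute 'l' -> 'a'  (+1)
  5. substitute 'e' -> 't'  (+1)
  6. substitute 'g' -> 'i'  (+1)
  7. substitute 'a' -> 'v'  (+1)
  8. substitute 'l' -> 'e'  (+1)
Edit distance = 8
Max length = max(7, 8) = 8
Similarity = 1 - 8/8
= 0.0000


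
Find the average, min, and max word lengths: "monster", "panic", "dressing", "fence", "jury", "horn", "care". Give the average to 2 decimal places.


Lengths: "monster"=7, "panic"=5, "dressing"=8, "fence"=5, "jury"=4, "horn"=4, "care"=4
Sum = 37, Count = 7
Average = 37/7 = 5.29
= avg=5.29, min=4, max=8


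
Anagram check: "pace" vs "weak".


Word 1: "pace" → sorted: acep
Word 2: "weak" → sorted: aekw
Same letters? acep != aekw
Anagram = No


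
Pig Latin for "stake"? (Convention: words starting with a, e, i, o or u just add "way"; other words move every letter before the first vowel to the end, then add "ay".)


Word: "stake"
Starts with consonant(s) → move to end, add 'ay'
Consonant cluster: "st"
Pig Latin = "akestay"


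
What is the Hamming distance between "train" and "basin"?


Comparing character by character (same length = 5):
  Pos 0: 't' vs 'b' !=
  Pos 1: 'r' vs 'a' !=
  Pos 2: 'a' vs 's' !=
  Pos 3: 'i' vs 'i' =
  Pos 4: 'n' vs 'n' =
Hamming distance = 3


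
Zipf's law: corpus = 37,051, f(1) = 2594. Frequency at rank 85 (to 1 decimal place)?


Zipf's law: f(r) = f(1) / r
f(1) = 2594
f(85) = 2594 / 85
= 30.5 occurrences


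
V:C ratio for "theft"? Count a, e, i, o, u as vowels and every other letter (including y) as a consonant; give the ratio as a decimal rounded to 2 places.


Word: "theft"
Vowels (a,e,i,o,u): 1
Consonants: 4
Ratio = 1/4
= 0.25


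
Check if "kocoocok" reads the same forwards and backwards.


Word: "kocoocok"
Reversed: "kocoocok"
Forward == Backward? kocoocok == kocoocok
Palindrome = Yes


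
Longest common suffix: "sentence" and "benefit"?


Word 1: "sentence"
Word 2: "benefit"
Comparing from end:
  Pos -1: 'e' != 't' (stop)
LCS = "" (length 0)


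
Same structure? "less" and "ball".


Pattern of "less": [0, 1, 2, 2]
Pattern of "ball": [0, 1, 2, 2]
Patterns match
Same pattern = Yes


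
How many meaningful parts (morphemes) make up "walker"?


Word: "walker"
Morphemes: walk | -er
Each morpheme carries meaning
= 2 morphemes


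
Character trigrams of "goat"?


Word: "goat" (length 4)
Number of trigrams = 4 - 3 + 1 = 2
  Position 0: "goa"
  Position 1: "oat"
Trigrams = "goa", "oat"


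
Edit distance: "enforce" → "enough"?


Word 1: "enforce" (length 7)
Word 2: "enough" (length 6)
One optimal edit sequence (insert/delete/substitute each cost 1):
  1. keep 'e'
  2. keep 'n'
  3. delete 'f'  (+1)
  4. keep 'o'
  5. substitute 'r' -> 'u'  (+1)
  6. substitute 'c' -> 'g'  (+1)
  7. substitute 'e' -> 'h'  (+1)
Total edit operations: 4
Edit distance = 4


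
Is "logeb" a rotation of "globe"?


Word: "globe", Candidate: "logeb"
Method: check if candidate is substring of word+word
"globeglobe" contains "logeb"? No
Is rotation = No


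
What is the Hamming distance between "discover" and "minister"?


Comparing character by character (same length = 8):
  Pos 0: 'd' vs 'm' !=
  Pos 1: 'i' vs 'i' =
  Pos 2: 's' vs 'n' !=
  Pos 3: 'c' vs 'i' !=
  Pos 4: 'o' vs 's' !=
  Pos 5: 'v' vs 't' !=
  Pos 6: 'e' vs 'e' =
  Pos 7: 'r' vs 'r' =
Hamming distance = 5


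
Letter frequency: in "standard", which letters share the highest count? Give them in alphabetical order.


Word: "standard"
Letter counts:
  'a': 2
  'd': 2
  'n': 1
  'r': 1
  's': 1
  't': 1
Maximum count = 2
Most frequent = 'a', 'd' (2 times each)


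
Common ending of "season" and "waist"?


Word 1: "season"
Word 2: "waist"
Comparing from end:
  Pos -1: 'n' != 't' (stop)
LCS = "" (length 0)


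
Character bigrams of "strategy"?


Word: "strategy" (length 8)
Number of bigrams = 8 - 2 + 1 = 7
  Position 0: "st"
  Position 1: "tr"
  Position 2: "ra"
  Position 3: "at"
  Position 4: "te"
  Position 5: "eg"
  Position 6: "gy"
Bigrams = "st", "tr", "ra", "at", "te", "eg", "gy"


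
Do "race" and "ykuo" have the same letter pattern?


Pattern of "race": [0, 1, 2, 3]
Pattern of "ykuo": [0, 1, 2, 3]
Patterns match
Same pattern = Yes


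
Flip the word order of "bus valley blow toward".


Original: "bus valley blow toward"
Words (1..n): bus | valley | blow | toward
Reversed (n..1): toward | blow | valley | bus
Result = "toward blow valley bus"


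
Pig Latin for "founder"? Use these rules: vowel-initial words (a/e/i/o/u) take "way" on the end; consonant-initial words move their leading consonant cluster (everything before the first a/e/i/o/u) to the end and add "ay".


Word: "founder"
Starts with consonant(s) → move to end, add 'ay'
Consonant cluster: "f"
Pig Latin = "ounderfay"


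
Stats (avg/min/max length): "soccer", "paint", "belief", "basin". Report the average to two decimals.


Lengths: "soccer"=6, "paint"=5, "belief"=6, "basin"=5
Sum = 22, Count = 4
Average = 22/4 = 5.50
= avg=5.50, min=5, max=6


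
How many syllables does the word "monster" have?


Word: "monster"
Syllable breakdown: mon · ster
Counting: 2 parts
= 2 syllables


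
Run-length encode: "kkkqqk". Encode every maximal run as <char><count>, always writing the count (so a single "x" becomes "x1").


String: "kkkqqk"
Scanning for consecutive runs:
  'k' x 3
  'q' x 2
  'k' x 1
RLE = "k3q2k1"


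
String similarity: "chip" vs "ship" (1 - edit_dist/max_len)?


Word 1: "chip" (length 4)
Word 2: "ship" (length 4)
One optimal edit sequence:
  1. substitute 'c' -> 's'  (+1)
  2. keep 'h'
  3. keep 'i'
  4. keep 'p'
Edit distance = 1
Max length = max(4, 4) = 4
Similarity = 1 - 1/4
= 0.7500


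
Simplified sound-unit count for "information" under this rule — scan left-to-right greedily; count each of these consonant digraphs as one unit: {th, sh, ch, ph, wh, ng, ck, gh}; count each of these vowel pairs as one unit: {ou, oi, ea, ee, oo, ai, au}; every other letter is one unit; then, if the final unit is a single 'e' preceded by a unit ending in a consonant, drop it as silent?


Word: "information" (11 letters)
Left-to-right scan:
  [1] 'i' (letter)
  [2] 'n' (letter)
  [3] 'f' (letter)
  [4] 'o' (letter)
  [5] 'r' (letter)
  [6] 'm' (letter)
  [7] 'a' (letter)
  [8] 't' (letter)
  [9] 'i' (letter)
  [10] 'o' (letter)
  [11] 'n' (letter)
Units from scan: 11
Sound units = 11 units


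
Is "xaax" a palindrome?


Word: "xaax"
Reversed: "xaax"
Forward == Backward? xaax == xaax
Palindrome = Yes


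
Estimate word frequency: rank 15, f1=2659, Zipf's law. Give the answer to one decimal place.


Zipf's law: f(r) = f(1) / r
f(1) = 2659
f(15) = 2659 / 15
= 177.3 occurrences


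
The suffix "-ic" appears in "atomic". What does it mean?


Suffix: -ic
Example: atomic = atom + -ic
Meaning = relating to


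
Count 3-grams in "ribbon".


Word: "ribbon" (length 6)
Number of 3-grams = length - 3 + 1 = 6 - 3 + 1
= 4


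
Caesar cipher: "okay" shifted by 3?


Word: "okay"
Shift: 3
Each letter → (letter + shift) mod 26:
  'o' (14) + 3 = 17 → 'r'
  'k' (10) + 3 = 13 → 'n'
  'a' (0) + 3 = 3 → 'd'
  'y' (24) + 3 = 1 → 'b'
Result = "rndb"


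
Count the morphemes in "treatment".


Word: "treatment"
Morphemes: treat + -ment
Each morpheme carries meaning
= 2 morphemes


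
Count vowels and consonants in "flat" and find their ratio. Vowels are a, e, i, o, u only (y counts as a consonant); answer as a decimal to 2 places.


Word: "flat"
Vowels (a,e,i,o,u): 1
Consonants: 3
Ratio = 1/3
= 0.33


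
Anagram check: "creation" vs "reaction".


Word 1: "creation" → sorted: aceinort
Word 2: "reaction" → sorted: aceinort
Same letters? aceinort == aceinort
Anagram = Yes


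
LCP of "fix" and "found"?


Word 1: "fix"
Word 2: "found"
Comparing from start:
  Pos 0: 'f' == 'f'
  Pos 1: 'i' != 'o' (stop)
LCP = "f" (length 1)


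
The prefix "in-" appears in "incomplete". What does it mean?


Prefix: in-
Example: incomplete (in- + complete)
Meaning = not / into


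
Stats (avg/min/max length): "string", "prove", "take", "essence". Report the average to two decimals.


Lengths: "string"=6, "prove"=5, "take"=4, "essence"=7
Sum = 22, Count = 4
Average = 22/4 = 5.50
= avg=5.50, min=4, max=7


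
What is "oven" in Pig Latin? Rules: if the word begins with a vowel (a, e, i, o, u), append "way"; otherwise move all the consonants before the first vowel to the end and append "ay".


Word: "oven"
Starts with vowel → add 'way'
Pig Latin = "ovenway"


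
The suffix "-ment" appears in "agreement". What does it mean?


Suffix: -ment
As in: agreement -> agree + -ment
Meaning = result of action


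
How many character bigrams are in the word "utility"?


Word: "utility" (length 7)
Number of 2-grams = length - 2 + 1 = 7 - 2 + 1
= 6


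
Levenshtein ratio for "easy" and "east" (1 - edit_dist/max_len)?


Word 1: "easy" (length 4)
Word 2: "east" (length 4)
One optimal edit sequence:
  1. keep 'e'
  2. keep 'a'
  3. keep 's'
  4. substitute 'y' -> 't'  (+1)
Edit distance = 1
Max length = max(4, 4) = 4
Similarity = 1 - 1/4
= 0.7500


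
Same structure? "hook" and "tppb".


Pattern of "hook": [0, 1, 1, 2]
Pattern of "tppb": [0, 1, 1, 2]
Patterns match
Same pattern = Yes


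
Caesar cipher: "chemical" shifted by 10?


Word: "chemical"
Shift: 10
Each letter → (letter + shift) mod 26:
  'c' (2) + 10 = 12 → 'm'
  'h' (7) + 10 = 17 → 'r'
  'e' (4) + 10 = 14 → 'o'
  'm' (12) + 10 = 22 → 'w'
  'i' (8) + 10 = 18 → 's'
  'c' (2) + 10 = 12 → 'm'
  'a' (0) + 10 = 10 → 'k'
  'l' (11) + 10 = 21 → 'v'
Result = "mrowsmkv"


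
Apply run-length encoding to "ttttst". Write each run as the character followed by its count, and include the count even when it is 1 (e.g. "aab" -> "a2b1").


String: "ttttst"
Scanning for consecutive runs:
  't' x 4
  's' x 1
  't' x 1
RLE = "t4s1t1"


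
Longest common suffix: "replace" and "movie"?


Word 1: "replace"
Word 2: "movie"
Comparing from end:
  Pos -1: 'e' == 'e'
  Pos -2: 'c' != 'i' (stop)
LCS = "e" (length 1)


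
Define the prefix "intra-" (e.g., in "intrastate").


Prefix: intra-
Example: intrastate (intra- + state)
Meaning = within


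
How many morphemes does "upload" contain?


Word: "upload"
Morphemes: up- / load
Each morpheme carries meaning
= 2 morphemes


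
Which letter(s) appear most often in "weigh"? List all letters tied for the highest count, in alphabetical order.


Word: "weigh"
Letter counts:
  'e': 1
  'g': 1
  'h': 1
  'i': 1
  'w': 1
Maximum count = 1
Most frequent = 'e', 'g', 'h', 'i', 'w' (1 time each)


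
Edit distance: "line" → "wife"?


Word 1: "line" (length 4)
Word 2: "wife" (length 4)
One optimal edit sequence (insert/delete/substitute each cost 1):
  1. substitute 'l' -> 'w'  (+1)
  2. keep 'i'
  3. substitute 'n' -> 'f'  (+1)
  4. keep 'e'
Total edit operations: 2
Edit distance = 2


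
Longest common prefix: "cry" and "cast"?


Word 1: "cry"
Word 2: "cast"
Comparing from start:
  Pos 0: 'c' == 'c'
  Pos 1: 'r' != 'a' (stop)
LCP = "c" (length 1)


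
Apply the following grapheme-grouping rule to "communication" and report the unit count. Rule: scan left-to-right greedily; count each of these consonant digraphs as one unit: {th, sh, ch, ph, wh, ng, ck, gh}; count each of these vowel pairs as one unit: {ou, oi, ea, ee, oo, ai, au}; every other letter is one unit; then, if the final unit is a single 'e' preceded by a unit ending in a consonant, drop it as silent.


Word: "communication" (13 letters)
Left-to-right scan:
  [1] 'c' (letter)
  [2] 'o' (letter)
  [3] 'm' (letter)
  [4] 'm' (letter)
  [5] 'u' (letter)
  [6] 'n' (letter)
  [7] 'i' (letter)
  [8] 'c' (letter)
  [9] 'a' (letter)
  [10] 't' (letter)
  [11] 'i' (letter)
  [12] 'o' (letter)
  [13] 'n' (letter)
Units from scan: 13
Sound units = 13 units


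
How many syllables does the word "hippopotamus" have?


Word: "hippopotamus"
Syllable breakdown: hip · po · pot · a · mus
Counting: 5 parts
= 5 syllables


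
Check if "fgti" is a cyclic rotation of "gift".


Word: "gift", Candidate: "fgti"
Method: check if candidate is substring of word+word
"giftgift" contains "fgti"? No
Is rotation = No


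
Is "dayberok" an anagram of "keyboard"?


Word 1: "keyboard" → sorted: abdekory
Word 2: "dayberok" → sorted: abdekory
Same letters? abdekory == abdekory
Anagram = Yes


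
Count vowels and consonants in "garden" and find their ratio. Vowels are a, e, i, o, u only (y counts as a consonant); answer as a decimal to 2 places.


Word: "garden"
Vowels (a,e,i,o,u): 2
Consonants: 4
Ratio = 2/4
= 0.50


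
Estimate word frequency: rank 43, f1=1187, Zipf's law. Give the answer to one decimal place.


Zipf's law: f(r) = f(1) / r
f(1) = 1187
f(43) = 1187 / 43
= 27.6 occurrences


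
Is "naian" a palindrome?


Word: "naian"
Reversed: "naian"
Forward == Backward? naian == naian
Palindrome = Yes


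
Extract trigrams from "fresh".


Word: "fresh" (length 5)
Number of trigrams = 5 - 3 + 1 = 3
  Position 0: "fre"
  Position 1: "res"
  Position 2: "esh"
Trigrams = "fre", "res", "esh"


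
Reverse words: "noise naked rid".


Original: "noise naked rid"
Words (1..n): noise | naked | rid
Reversed (n..1): rid | naked | noise
Result = "rid naked noise"


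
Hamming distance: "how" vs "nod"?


Comparing character by character (same length = 3):
  Pos 0: 'h' vs 'n' !=
  Pos 1: 'o' vs 'o' =
  Pos 2: 'w' vs 'd' !=
Hamming distance = 2


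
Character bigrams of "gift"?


Word: "gift" (length 4)
Number of bigrams = 4 - 2 + 1 = 3
  Position 0: "gi"
  Position 1: "if"
  Position 2: "ft"
Bigrams = "gi", "if", "ft"


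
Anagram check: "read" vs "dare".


Word 1: "read" → sorted: ader
Word 2: "dare" → sorted: ader
Same letters? ader == ader
Anagram = Yes


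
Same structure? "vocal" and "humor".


Pattern of "vocal": [0, 1, 2, 3, 4]
Pattern of "humor": [0, 1, 2, 3, 4]
Patterns match
Same pattern = Yes


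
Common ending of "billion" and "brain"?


Word 1: "billion"
Word 2: "brain"
Comparing from end:
  Pos -1: 'n' == 'n'
  Pos -2: 'o' != 'i' (stop)
LCS = "n" (length 1)


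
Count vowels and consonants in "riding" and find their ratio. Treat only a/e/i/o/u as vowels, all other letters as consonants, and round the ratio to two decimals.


Word: "riding"
Vowels (a,e,i,o,u): 2
Consonants: 4
Ratio = 2/4
= 0.50


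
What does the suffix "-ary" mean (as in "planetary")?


Suffix: -ary
Example: planetary (planet + -ary)
Meaning = relating to


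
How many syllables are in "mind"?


Word: "mind"
Syllable breakdown: mind
Counting: 1 part
= 1 syllable


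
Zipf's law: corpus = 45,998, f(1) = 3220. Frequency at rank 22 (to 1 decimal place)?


Zipf's law: f(r) = f(1) / r
f(1) = 3220
f(22) = 3220 / 22
= 146.4 occurrences


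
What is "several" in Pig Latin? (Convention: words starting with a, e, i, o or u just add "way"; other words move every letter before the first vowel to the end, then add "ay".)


Word: "several"
Starts with consonant(s) → move to end, add 'ay'
Consonant cluster: "s"
Pig Latin = "everalsay"


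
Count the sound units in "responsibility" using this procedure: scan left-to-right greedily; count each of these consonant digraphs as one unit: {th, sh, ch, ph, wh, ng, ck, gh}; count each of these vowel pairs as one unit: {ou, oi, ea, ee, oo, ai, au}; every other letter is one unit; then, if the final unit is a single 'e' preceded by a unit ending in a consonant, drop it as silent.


Word: "responsibility" (14 letters)
Left-to-right scan:
  (1) 'r' (letter)
  (2) 'e' (letter)
  (3) 's' (letter)
  (4) 'p' (letter)
  (5) 'o' (letter)
  (6) 'n' (letter)
  (7) 's' (letter)
  (8) 'i' (letter)
  (9) 'b' (letter)
  (10) 'i' (letter)
  (11) 'l' (letter)
  (12) 'i' (letter)
  (13) 't' (letter)
  (14) 'y' (letter)
Units from scan: 14
Sound units = 14 units


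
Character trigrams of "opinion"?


Word: "opinion" (length 7)
Number of trigrams = 7 - 3 + 1 = 5
  Position 0: "opi"
  Position 1: "pin"
  Position 2: "ini"
  Position 3: "nio"
  Position 4: "ion"
Trigrams = "opi", "pin", "ini", "nio", "ion"


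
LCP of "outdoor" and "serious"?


Word 1: "outdoor"
Word 2: "serious"
Comparing from start:
  Pos 0: 'o' != 's' (stop)
LCP = "" (length 0)


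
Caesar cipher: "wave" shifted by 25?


Word: "wave"
Shift: 25
Each letter → (letter + shift) mod 26:
  'w' (22) + 25 = 21 → 'v'
  'a' (0) + 25 = 25 → 'z'
  'v' (21) + 25 = 20 → 'u'
  'e' (4) + 25 = 3 → 'd'
Result = "vzud"


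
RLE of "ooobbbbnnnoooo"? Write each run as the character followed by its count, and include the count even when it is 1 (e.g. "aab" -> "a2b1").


String: "ooobbbbnnnoooo"
Scanning for consecutive runs:
  'o' x 3
  'b' x 4
  'n' x 3
  'o' x 4
RLE = "o3b4n3o4"


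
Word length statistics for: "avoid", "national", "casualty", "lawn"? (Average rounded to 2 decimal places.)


Lengths: "avoid"=5, "national"=8, "casualty"=8, "lawn"=4
Sum = 25, Count = 4
Average = 25/4 = 6.25
= avg=6.25, min=4, max=8


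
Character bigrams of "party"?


Word: "party" (length 5)
Number of bigrams = 5 - 2 + 1 = 4
  Position 0: "pa"
  Position 1: "ar"
  Position 2: "rt"
  Position 3: "ty"
Bigrams = "pa", "ar", "rt", "ty"


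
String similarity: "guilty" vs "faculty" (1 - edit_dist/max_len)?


Word 1: "guilty" (length 6)
Word 2: "faculty" (length 7)
One optimal edit sequence:
  1. insert 'f'  (+1)
  2. substitute 'g' -> 'a'  (+1)
  3. substitute 'u' -> 'c'  (+1)
  4. substitute 'i' -> 'u'  (+1)
  5. keep 'l'
  6. keep 't'
  7. keep 'y'
Edit distance = 4
Max length = max(6, 7) = 7
Similarity = 1 - 4/7
= 0.4286


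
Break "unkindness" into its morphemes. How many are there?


Word: "unkindness"
Morphemes: un- + kind + -ness
Each morpheme carries meaning
= 3 morphemes


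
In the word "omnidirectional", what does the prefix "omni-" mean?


Prefix: omni-
As in: omnidirectional -> omni- + directional
Meaning = all


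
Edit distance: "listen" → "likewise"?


Word 1: "listen" (length 6)
Word 2: "likewise" (length 8)
One optimal edit sequence (insert/delete/substitute each cost 1):
  1. keep 'l'
  2. keep 'i'
  3. insert 'k'  (+1)
  4. insert 'e'  (+1)
  5. substitute 's' -> 'w'  (+1)
  6. substitute 't' -> 'i'  (+1)
  7. substitute 'e' -> 's'  (+1)
  8. substitute 'n' -> 'e'  (+1)
Total edit operations: 6
Edit distance = 6


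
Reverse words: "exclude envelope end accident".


Original: "exclude envelope end accident"
Words (1..n): exclude | envelope | end | accident
Reversed (n..1): accident | end | envelope | exclude
Result = "accident end envelope exclude"


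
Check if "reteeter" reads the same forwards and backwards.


Word: "reteeter"
Reversed: "reteeter"
Forward == Backward? reteeter == reteeter
Palindrome = Yes


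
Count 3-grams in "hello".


Word: "hello" (length 5)
Number of 3-grams = length - 3 + 1 = 5 - 3 + 1
= 3


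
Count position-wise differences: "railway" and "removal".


Comparing character by character (same length = 7):
  Pos 0: 'r' vs 'r' =
  Pos 1: 'a' vs 'e' !=
  Pos 2: 'i' vs 'm' !=
  Pos 3: 'l' vs 'o' !=
  Pos 4: 'w' vs 'v' !=
  Pos 5: 'a' vs 'a' =
  Pos 6: 'y' vs 'l' !=
Hamming distance = 5


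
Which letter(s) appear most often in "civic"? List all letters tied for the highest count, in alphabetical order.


Word: "civic"
Letter counts:
  'c': 2
  'i': 2
  'v': 1
Maximum count = 2
Most frequent = 'c', 'i' (2 times each)


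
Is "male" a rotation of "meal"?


Word: "meal", Candidate: "male"
Method: check if candidate is substring of word+word
"mealmeal" contains "male"? No
Is rotation = No


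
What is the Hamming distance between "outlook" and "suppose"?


Comparing character by character (same length = 7):
  Pos 0: 'o' vs 's' !=
  Pos 1: 'u' vs 'u' =
  Pos 2: 't' vs 'p' !=
  Pos 3: 'l' vs 'p' !=
  Pos 4: 'o' vs 'o' =
  Pos 5: 'o' vs 's' !=
  Pos 6: 'k' vs 'e' !=
Hamming distance = 5


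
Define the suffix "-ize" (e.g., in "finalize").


Suffix: -ize
Example: finalize (final + -ize)
Meaning = to make


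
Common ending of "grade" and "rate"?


Word 1: "grade"
Word 2: "rate"
Comparing from end:
  Pos -1: 'e' == 'e'
  Pos -2: 'd' != 't' (stop)
LCS = "e" (length 1)


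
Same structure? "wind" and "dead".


Pattern of "wind": [0, 1, 2, 3]
Pattern of "dead": [0, 1, 2, 0]
Patterns do not match
Same pattern = No


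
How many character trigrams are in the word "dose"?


Word: "dose" (length 4)
Number of 3-grams = length - 3 + 1 = 4 - 3 + 1
= 2


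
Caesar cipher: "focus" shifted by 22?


Word: "focus"
Shift: 22
Each letter → (letter + shift) mod 26:
  'f' (5) + 22 = 1 → 'b'
  'o' (14) + 22 = 10 → 'k'
  'c' (2) + 22 = 24 → 'y'
  'u' (20) + 22 = 16 → 'q'
  's' (18) + 22 = 14 → 'o'
Result = "bkyqo"


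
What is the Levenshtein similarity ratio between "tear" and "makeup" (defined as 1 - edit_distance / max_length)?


Word 1: "tear" (length 4)
Word 2: "makeup" (length 6)
One optimal edit sequence:
  1. insert 'm'  (+1)
  2. insert 'a'  (+1)
  3. substitute 't' -> 'k'  (+1)
  4. keep 'e'
  5. substitute 'a' -> 'u'  (+1)
  6. substitute 'r' -> 'p'  (+1)
Edit distance = 5
Max length = max(4, 6) = 6
Similarity = 1 - 5/6
= 0.1667


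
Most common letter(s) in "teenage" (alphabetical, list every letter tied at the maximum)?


Word: "teenage"
Letter counts:
  'a': 1
  'e': 3
  'g': 1
  'n': 1
  't': 1
Maximum count = 3
Most frequent = 'e' (3 times each)


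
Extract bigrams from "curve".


Word: "curve" (length 5)
Number of bigrams = 5 - 2 + 1 = 4
  Position 0: "cu"
  Position 1: "ur"
  Position 2: "rv"
  Position 3: "ve"
Bigrams = "cu", "ur", "rv", "ve"


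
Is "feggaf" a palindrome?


Word: "feggaf"
Reversed: "faggef"
Forward == Backward? feggaf != faggef
Palindrome = No


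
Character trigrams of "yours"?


Word: "yours" (length 5)
Number of trigrams = 5 - 3 + 1 = 3
  Position 0: "you"
  Position 1: "our"
  Position 2: "urs"
Trigrams = "you", "our", "urs"


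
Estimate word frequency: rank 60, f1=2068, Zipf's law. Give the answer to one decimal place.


Zipf's law: f(r) = f(1) / r
f(1) = 2068
f(60) = 2068 / 60
= 34.5 occurrences


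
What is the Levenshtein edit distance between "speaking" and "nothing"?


Word 1: "speaking" (length 8)
Word 2: "nothing" (length 7)
One optimal edit sequence (insert/delete/substitute each cost 1):
  1. delete 's'  (+1)
  2. substitute 'p' -> 'n'  (+1)
  3. substitute 'e' -> 'o'  (+1)
  4. substitute 'a' -> 't'  (+1)
  5. substitute 'k' -> 'h'  (+1)
  6. keep 'i'
  7. keep 'n'
  8. keep 'g'
Total edit operations: 5
Edit distance = 5


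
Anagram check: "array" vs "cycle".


Word 1: "array" → sorted: aarry
Word 2: "cycle" → sorted: ccely
Same letters? aarry != ccely
Anagram = No


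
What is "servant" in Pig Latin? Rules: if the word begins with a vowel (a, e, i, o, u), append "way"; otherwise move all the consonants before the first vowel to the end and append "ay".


Word: "servant"
Starts with consonant(s) → move to end, add 'ay'
Consonant cluster: "s"
Pig Latin = "ervantsay"


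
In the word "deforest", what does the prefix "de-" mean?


Prefix: de-
Example: deforest (de- + forest)
Meaning = remove / reverse


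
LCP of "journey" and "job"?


Word 1: "journey"
Word 2: "job"
Comparing from start:
  Pos 0: 'j' == 'j'
  Pos 1: 'o' == 'o'
  Pos 2: 'u' != 'b' (stop)
LCP = "jo" (length 2)


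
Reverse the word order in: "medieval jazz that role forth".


Original: "medieval jazz that role forth"
Words (1..n): medieval | jazz | that | role | forth
Reversed (n..1): forth | role | that | jazz | medieval
Result = "forth role that jazz medieval"


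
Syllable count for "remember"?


Word: "remember"
Syllable breakdown: re / mem / ber
Counting: 3 parts
= 3 syllables


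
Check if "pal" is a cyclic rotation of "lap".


Word: "lap", Candidate: "pal"
Method: check if candidate is substring of word+word
"laplap" contains "pal"? No
Is rotation = No


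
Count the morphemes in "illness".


Word: "illness"
Morphemes: ill / -ness
Each morpheme carries meaning
= 2 morphemes


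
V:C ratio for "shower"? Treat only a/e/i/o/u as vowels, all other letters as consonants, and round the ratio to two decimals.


Word: "shower"
Vowels (a,e,i,o,u): 2
Consonants: 4
Ratio = 2/4
= 0.50


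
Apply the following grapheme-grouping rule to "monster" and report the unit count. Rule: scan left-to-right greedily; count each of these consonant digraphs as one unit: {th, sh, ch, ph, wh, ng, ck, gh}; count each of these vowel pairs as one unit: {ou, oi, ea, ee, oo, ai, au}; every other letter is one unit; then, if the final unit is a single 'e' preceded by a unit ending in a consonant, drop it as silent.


Word: "monster" (7 letters)
Left-to-right scan:
  (1) 'm' (letter)
  (2) 'o' (letter)
  (3) 'n' (letter)
  (4) 's' (letter)
  (5) 't' (letter)
  (6) 'e' (letter)
  (7) 'r' (letter)
Units from scan: 7
Sound units = 7 units


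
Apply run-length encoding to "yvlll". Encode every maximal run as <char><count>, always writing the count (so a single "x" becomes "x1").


String: "yvlll"
Scanning for consecutive runs:
  'y' x 1
  'v' x 1
  'l' x 3
RLE = "y1v1l3"


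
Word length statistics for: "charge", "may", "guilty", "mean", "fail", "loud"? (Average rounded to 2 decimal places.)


Lengths: "charge"=6, "may"=3, "guilty"=6, "mean"=4, "fail"=4, "loud"=4
Sum = 27, Count = 6
Average = 27/6 = 4.50
= avg=4.50, min=3, max=6


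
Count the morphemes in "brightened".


Word: "brightened"
Morphemes: bright + -en + -ed
Each morpheme carries meaning
= 3 morphemes


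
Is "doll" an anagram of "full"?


Word 1: "full" → sorted: fllu
Word 2: "doll" → sorted: dllo
Same letters? fllu != dllo
Anagram = No


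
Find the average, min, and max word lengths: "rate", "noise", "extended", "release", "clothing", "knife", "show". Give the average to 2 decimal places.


Lengths: "rate"=4, "noise"=5, "extended"=8, "release"=7, "clothing"=8, "knife"=5, "show"=4
Sum = 41, Count = 7
Average = 41/7 = 5.86
= avg=5.86, min=4, max=8


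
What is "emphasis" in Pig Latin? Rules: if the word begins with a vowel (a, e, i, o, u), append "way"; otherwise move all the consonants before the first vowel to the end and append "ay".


Word: "emphasis"
Starts with vowel → add 'way'
Pig Latin = "emphasisway"


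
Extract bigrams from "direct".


Word: "direct" (length 6)
Number of bigrams = 6 - 2 + 1 = 5
  Position 0: "di"
  Position 1: "ir"
  Position 2: "re"
  Position 3: "ec"
  Position 4: "ct"
Bigrams = "di", "ir", "re", "ec", "ct"


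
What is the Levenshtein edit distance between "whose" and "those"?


Word 1: "whose" (length 5)
Word 2: "those" (length 5)
One optimal edit sequence (insert/delete/substitute each cost 1):
  1. substitute 'w' -> 't'  (+1)
  2. keep 'h'
  3. keep 'o'
  4. keep 's'
  5. keep 'e'
Total edit operations: 1
Edit distance = 1


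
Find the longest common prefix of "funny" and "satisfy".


Word 1: "funny"
Word 2: "satisfy"
Comparing from start:
  Pos 0: 'f' != 's' (stop)
LCP = "" (length 0)


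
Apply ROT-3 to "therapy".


Word: "therapy"
Shift: 3
Each letter → (letter + shift) mod 26:
  't' (19) + 3 = 22 → 'w'
  'h' (7) + 3 = 10 → 'k'
  'e' (4) + 3 = 7 → 'h'
  'r' (17) + 3 = 20 → 'u'
  'a' (0) + 3 = 3 → 'd'
  'p' (15) + 3 = 18 → 's'
  'y' (24) + 3 = 1 → 'b'
Result = "wkhudsb"


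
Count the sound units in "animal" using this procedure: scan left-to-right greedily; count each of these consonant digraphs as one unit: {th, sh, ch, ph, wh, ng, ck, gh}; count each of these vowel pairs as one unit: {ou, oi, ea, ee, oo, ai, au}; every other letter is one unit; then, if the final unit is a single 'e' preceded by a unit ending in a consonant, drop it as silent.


Word: "animal" (6 letters)
Left-to-right scan:
  [1] 'a' (letter)
  [2] 'n' (letter)
  [3] 'i' (letter)
  [4] 'm' (letter)
  [5] 'a' (letter)
  [6] 'l' (letter)
Units from scan: 6
Sound units = 6 units


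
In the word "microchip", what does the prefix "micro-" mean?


Prefix: micro-
As in: microchip -> micro- + chip
Meaning = small


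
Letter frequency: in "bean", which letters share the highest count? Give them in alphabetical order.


Word: "bean"
Letter counts:
  'a': 1
  'b': 1
  'e': 1
  'n': 1
Maximum count = 1
Most frequent = 'a', 'b', 'e', 'n' (1 time each)


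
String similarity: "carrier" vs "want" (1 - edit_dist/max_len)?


Word 1: "carrier" (length 7)
Word 2: "want" (length 4)
One optimal edit sequence:
  1. substitute 'c' -> 'w'  (+1)
  2. keep 'a'
  3. delete 'r'  (+1)
  4. delete 'r'  (+1)
  5. delete 'i'  (+1)
  6. substitute 'e' -> 'n'  (+1)
  7. substitute 'r' -> 't'  (+1)
Edit distance = 6
Max length = max(7, 4) = 7
Similarity = 1 - 6/7
= 0.1429


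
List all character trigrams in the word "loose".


Word: "loose" (length 5)
Number of trigrams = 5 - 3 + 1 = 3
  Position 0: "loo"
  Position 1: "oos"
  Position 2: "ose"
Trigrams = "loo", "oos", "ose"


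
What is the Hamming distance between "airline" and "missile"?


Comparing character by character (same length = 7):
  Pos 0: 'a' vs 'm' !=
  Pos 1: 'i' vs 'i' =
  Pos 2: 'r' vs 's' !=
  Pos 3: 'l' vs 's' !=
  Pos 4: 'i' vs 'i' =
  Pos 5: 'n' vs 'l' !=
  Pos 6: 'e' vs 'e' =
Hamming distance = 4


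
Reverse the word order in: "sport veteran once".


Original: "sport veteran once"
Words (1..n): sport | veteran | once
Reversed (n..1): once | veteran | sport
Result = "once veteran sport"


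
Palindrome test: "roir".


Word: "roir"
Reversed: "rior"
Forward == Backward? roir != rior
Palindrome = No


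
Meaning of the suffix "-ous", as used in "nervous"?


Suffix: -ous
Example: nervous (nerve + -ous, with a spelling change)
Meaning = having quality of


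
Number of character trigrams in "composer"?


Word: "composer" (length 8)
Number of 3-grams = length - 3 + 1 = 8 - 3 + 1
= 6


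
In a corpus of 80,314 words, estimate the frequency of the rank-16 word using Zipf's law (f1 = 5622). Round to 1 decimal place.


Zipf's law: f(r) = f(1) / r
f(1) = 5622
f(16) = 5622 / 16
= 351.4 occurrences


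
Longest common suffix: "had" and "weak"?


Word 1: "had"
Word 2: "weak"
Comparing from end:
  Pos -1: 'd' != 'k' (stop)
LCS = "" (length 0)


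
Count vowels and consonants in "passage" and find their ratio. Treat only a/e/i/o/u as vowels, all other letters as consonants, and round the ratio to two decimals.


Word: "passage"
Vowels (a,e,i,o,u): 3
Consonants: 4
Ratio = 3/4
= 0.75


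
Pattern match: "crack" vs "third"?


Pattern of "crack": [0, 1, 2, 0, 3]
Pattern of "third": [0, 1, 2, 3, 4]
Patterns do not match
Same pattern = No


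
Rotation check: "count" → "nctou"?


Word: "count", Candidate: "nctou"
Method: check if candidate is substring of word+word
"countcount" contains "nctou"? No
Is rotation = No


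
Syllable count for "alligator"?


Word: "alligator"
Syllable breakdown: al / li / ga / tor
Counting: 4 parts
= 4 syllables


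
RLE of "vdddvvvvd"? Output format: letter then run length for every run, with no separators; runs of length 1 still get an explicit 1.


String: "vdddvvvvd"
Scanning for consecutive runs:
  'v' x 1
  'd' x 3
  'v' x 4
  'd' x 1
RLE = "v1d3v4d1"


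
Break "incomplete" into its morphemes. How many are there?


Word: "incomplete"
Morphemes: in- + complete
Each morpheme carries meaning
= 2 morphemes


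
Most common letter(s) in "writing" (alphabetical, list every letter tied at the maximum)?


Word: "writing"
Letter counts:
  'g': 1
  'i': 2
  'n': 1
  'r': 1
  't': 1
  'w': 1
Maximum count = 2
Most frequent = 'i' (2 times each)


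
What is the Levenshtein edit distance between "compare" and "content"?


Word 1: "compare" (length 7)
Word 2: "content" (length 7)
One optimal edit sequence (insert/delete/substitute each cost 1):
  1. keep 'c'
  2. keep 'o'
  3. substitute 'm' -> 'n'  (+1)
  4. substitute 'p' -> 't'  (+1)
  5. substitute 'a' -> 'e'  (+1)
  6. substitute 'r' -> 'n'  (+1)
  7. substitute 'e' -> 't'  (+1)
Total edit operations: 5
Edit distance = 5


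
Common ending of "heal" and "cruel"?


Word 1: "heal"
Word 2: "cruel"
Comparing from end:
  Pos -1: 'l' == 'l'
  Pos -2: 'a' != 'e' (stop)
LCS = "l" (length 1)


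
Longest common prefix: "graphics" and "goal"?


Word 1: "graphics"
Word 2: "goal"
Comparing from start:
  Pos 0: 'g' == 'g'
  Pos 1: 'r' != 'o' (stop)
LCP = "g" (length 1)


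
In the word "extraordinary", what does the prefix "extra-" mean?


Prefix: extra-
As in: extraordinary -> extra- + ordinary
Meaning = beyond


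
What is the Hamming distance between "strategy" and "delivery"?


Comparing character by character (same length = 8):
  Pos 0: 's' vs 'd' !=
  Pos 1: 't' vs 'e' !=
  Pos 2: 'r' vs 'l' !=
  Pos 3: 'a' vs 'i' !=
  Pos 4: 't' vs 'v' !=
  Pos 5: 'e' vs 'e' =
  Pos 6: 'g' vs 'r' !=
  Pos 7: 'y' vs 'y' =
Hamming distance = 6


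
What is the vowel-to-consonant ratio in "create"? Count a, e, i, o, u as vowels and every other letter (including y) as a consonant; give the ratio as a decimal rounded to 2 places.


Word: "create"
Vowels (a,e,i,o,u): 3
Consonants: 3
Ratio = 3/3
= 1.00


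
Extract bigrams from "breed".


Word: "breed" (length 5)
Number of bigrams = 5 - 2 + 1 = 4
  Position 0: "br"
  Position 1: "re"
  Position 2: "ee"
  Position 3: "ed"
Bigrams = "br", "re", "ee", "ed"


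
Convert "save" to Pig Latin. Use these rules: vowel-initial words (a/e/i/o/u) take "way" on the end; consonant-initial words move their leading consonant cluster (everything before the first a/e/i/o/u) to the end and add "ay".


Word: "save"
Starts with consonant(s) → move to end, add 'ay'
Consonant cluster: "s"
Pig Latin = "avesay"


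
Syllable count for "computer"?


Word: "computer"
Syllable breakdown: com / pu / ter
Counting: 3 parts
= 3 syllables


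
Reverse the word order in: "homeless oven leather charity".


Original: "homeless oven leather charity"
Words (1..n): homeless | oven | leather | charity
Reversed (n..1): charity | leather | oven | homeless
Result = "charity leather oven homeless"


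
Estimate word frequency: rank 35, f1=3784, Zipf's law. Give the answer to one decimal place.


Zipf's law: f(r) = f(1) / r
f(1) = 3784
f(35) = 3784 / 35
= 108.1 occurrences


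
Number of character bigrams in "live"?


Word: "live" (length 4)
Number of 2-grams = length - 2 + 1 = 4 - 2 + 1
= 3


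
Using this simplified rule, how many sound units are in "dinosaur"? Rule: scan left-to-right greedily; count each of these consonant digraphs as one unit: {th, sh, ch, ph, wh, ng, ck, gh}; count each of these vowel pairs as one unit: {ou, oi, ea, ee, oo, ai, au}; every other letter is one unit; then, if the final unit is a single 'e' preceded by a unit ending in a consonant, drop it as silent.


Word: "dinosaur" (8 letters)
Left-to-right scan:
  [1] 'd' (letter)
  [2] 'i' (letter)
  [3] 'n' (letter)
  [4] 'o' (letter)
  [5] 's' (letter)
  [6] 'au' (vowel-pair)
  [7] 'r' (letter)
Units from scan: 7
Sound units = 7 units
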